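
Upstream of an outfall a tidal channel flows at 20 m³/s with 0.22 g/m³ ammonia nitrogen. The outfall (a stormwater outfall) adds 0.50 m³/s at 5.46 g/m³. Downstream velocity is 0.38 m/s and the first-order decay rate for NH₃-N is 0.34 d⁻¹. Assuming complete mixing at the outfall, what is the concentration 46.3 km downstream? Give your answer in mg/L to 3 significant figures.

0.215 mg/L

After complete mixing, C₀ = (0.5·5.46 + 20·0.22) / 20.5 = 0.3478 mg/L.
Travel time t = 4.63e+04 m / 0.38 m/s = 1.218e+05 s = 1.41 d.
C = 0.3478·exp(−0.34·1.41) = 0.3478·0.6191 = 0.2153 mg/L.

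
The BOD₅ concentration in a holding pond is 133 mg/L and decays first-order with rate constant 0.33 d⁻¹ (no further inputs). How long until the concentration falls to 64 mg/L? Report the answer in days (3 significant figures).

t = ln(C₀/C)/k = ln(133/64)/0.33 = 0.7315/0.33 = 2.217 d.

2.22 d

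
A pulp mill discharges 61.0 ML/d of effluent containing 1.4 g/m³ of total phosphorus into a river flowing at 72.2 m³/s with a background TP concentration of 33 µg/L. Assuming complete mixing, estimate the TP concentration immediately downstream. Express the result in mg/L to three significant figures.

61.0 ML/d = 0.706 m³/s.
33 µg/L = 0.033 mg/L.
By mass balance at complete mixing, C = (0.706·1.4 + 72.2·0.033) / (0.706 + 72.2) = 3.371/72.91 = 0.04624 mg/L.

0.0462 mg/L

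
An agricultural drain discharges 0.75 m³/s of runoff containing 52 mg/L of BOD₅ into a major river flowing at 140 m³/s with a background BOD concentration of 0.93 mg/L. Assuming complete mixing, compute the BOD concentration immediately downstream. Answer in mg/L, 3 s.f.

Conservation of mass across the mixing zone: C = (0.75·52 + 140·0.93) / (0.75 + 140) = 169.2/140.8 = 1.202 mg/L.

1.20 mg/L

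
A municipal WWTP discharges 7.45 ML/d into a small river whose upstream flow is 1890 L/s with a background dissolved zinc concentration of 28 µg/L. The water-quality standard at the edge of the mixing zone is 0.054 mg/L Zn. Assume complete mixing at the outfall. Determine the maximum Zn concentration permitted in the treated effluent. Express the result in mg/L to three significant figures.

7.45 ML/d = 0.08623 m³/s.
1890 L/s = 1.89 m³/s.
28 µg/L = 0.028 mg/L.
Mass balance: 0.054·1.976 = 0.08623·Cₑ + 1.89·0.028.
Cₑ = (0.1067 − 0.05292) / 0.08623 = 0.6239 mg/L.

0.624 mg/L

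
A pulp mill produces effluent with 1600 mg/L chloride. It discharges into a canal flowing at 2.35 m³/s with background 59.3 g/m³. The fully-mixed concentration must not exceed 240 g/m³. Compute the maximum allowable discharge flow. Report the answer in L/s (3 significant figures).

312 L/s

Mass balance at complete mixing: C_std·(Q_w + Q_r) = Q_w·C_e + Q_r·C_b.
Rearranging, Q_w = Q_r·(C_std − C_b)/(C_e − C_std) = 2.35·(240 − 59.3) / (1600 − 240) = 0.3122 m³/s.
= 312.2 L/s.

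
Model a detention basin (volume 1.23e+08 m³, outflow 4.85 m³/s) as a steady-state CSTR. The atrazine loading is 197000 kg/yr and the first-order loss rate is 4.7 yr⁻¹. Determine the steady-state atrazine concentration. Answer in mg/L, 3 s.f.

Outflow Q = 4.85 m³/s × 3.156e+07 s/yr = 1.531e+08 m³/yr.
Steady-state CSTR mass balance: W = Q·C + k·V·C, so C = W/(Q + kV).
Q + kV = 1.531e+08 + 4.7·1.23e+08 = 7.312e+08 m³/yr.
C = 197000/7.312e+08 = 0.0002694 kg/m³ = 0.2694 mg/L.

0.269 mg/L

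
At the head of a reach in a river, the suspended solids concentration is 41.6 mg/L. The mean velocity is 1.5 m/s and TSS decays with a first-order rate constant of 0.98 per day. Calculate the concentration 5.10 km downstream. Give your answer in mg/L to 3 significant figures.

Travel time t = 5.10 km / 1.5 m/s = 5100/1.5 = 3400 s = 0.03935 d.
First-order decay: C = 41.6·exp(−0.98·0.03935) = 41.6·0.9622 = 40.03 mg/L.

40.0 mg/L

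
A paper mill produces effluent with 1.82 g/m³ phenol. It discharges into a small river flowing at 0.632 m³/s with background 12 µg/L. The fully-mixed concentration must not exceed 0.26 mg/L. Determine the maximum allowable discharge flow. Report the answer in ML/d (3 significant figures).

8.68 ML/d

12 µg/L = 0.012 mg/L.
Mass balance at complete mixing: C_std·(Q_w + Q_r) = Q_w·C_e + Q_r·C_b.
Rearranging, Q_w = Q_r·(C_std − C_b)/(C_e − C_std) = 0.632·(0.26 − 0.012) / (1.82 − 0.26) = 0.1005 m³/s.
= 8.681 ML/d.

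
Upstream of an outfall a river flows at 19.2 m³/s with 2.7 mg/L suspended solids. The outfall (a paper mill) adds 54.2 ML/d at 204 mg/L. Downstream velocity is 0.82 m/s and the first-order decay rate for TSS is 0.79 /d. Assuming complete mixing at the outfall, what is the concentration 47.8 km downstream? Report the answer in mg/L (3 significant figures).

5.32 mg/L

54.2 ML/d = 0.6273 m³/s.
After complete mixing, C₀ = (0.6273·204 + 19.2·2.7) / 19.83 = 9.069 mg/L.
Travel time t = 4.78e+04 m / 0.82 m/s = 5.829e+04 s = 0.6747 d.
C = 9.069·exp(−0.79·0.6747) = 9.069·0.5868 = 5.322 mg/L.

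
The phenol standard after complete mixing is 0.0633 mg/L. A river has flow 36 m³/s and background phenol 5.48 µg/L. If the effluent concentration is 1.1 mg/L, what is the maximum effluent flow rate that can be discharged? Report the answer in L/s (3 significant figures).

2010 L/s

5.48 µg/L = 0.00548 mg/L.
Mass balance at complete mixing: C_std·(Q_w + Q_r) = Q_w·C_e + Q_r·C_b.
Rearranging, Q_w = Q_r·(C_std − C_b)/(C_e − C_std) = 36·(0.0633 − 0.00548) / (1.1 − 0.0633) = 2.008 m³/s.
= 2008 L/s.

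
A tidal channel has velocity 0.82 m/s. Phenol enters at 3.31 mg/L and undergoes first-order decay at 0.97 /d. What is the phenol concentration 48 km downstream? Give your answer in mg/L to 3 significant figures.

Travel time t = 48 km / 0.82 m/s = 4.8e+04/0.82 = 5.854e+04 s = 0.6775 d.
First-order decay: C = 3.31·exp(−0.97·0.6775) = 3.31·0.5183 = 1.716 mg/L.

1.72 mg/L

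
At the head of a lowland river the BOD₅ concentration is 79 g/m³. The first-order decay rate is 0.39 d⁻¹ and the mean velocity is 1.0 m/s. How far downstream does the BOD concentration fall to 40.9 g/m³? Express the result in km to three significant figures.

From C = C₀·e^(−kt), t = ln(C₀/C)/k = ln(79/40.9)/0.39 = 0.6583/0.39 = 1.688 d.
Distance = v·t = 1.0 m/s × 1.458e+05 s = 1.458e+05 m = 145.8 km.

146 km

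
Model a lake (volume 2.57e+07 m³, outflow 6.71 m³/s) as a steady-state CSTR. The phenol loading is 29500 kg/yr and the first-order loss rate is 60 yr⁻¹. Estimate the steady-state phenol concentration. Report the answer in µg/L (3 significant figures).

16.8 µg/L

Outflow Q = 6.71 m³/s × 3.156e+07 s/yr = 2.118e+08 m³/yr.
Steady-state CSTR mass balance: W = Q·C + k·V·C, so C = W/(Q + kV).
Q + kV = 2.118e+08 + 60·2.57e+07 = 1.754e+09 m³/yr.
C = 29500/1.754e+09 = 1.682e-05 kg/m³ = 0.01682 mg/L = 16.82 µg/L.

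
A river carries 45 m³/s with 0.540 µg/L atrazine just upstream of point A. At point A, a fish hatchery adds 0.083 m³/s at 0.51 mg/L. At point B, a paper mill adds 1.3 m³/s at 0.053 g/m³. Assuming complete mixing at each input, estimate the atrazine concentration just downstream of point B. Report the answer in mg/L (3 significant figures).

0.540 µg/L = 0.00054 mg/L.
After input A: C = (45·0.00054 + 0.083·0.51) / 45.08 = 0.001478 mg/L.
After input B: C = (45.08·0.001478 + 1.3·0.053) / 46.38 = 0.002922 mg/L.

0.00292 mg/L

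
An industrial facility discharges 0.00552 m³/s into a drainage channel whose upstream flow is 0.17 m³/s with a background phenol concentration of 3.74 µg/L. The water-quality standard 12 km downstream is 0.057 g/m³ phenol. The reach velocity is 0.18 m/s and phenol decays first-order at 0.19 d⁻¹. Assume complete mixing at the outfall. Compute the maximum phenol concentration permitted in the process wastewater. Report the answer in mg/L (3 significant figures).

3.74 µg/L = 0.00374 mg/L.
Travel time to the compliance point: t = 1.2e+04/0.18 = 6.667e+04 s = 0.7716 d; decay factor exp(−0.19·0.7716) = 0.8636.
So the concentration just after mixing may be at most 0.057/0.8636 = 0.066 mg/L.
Mass balance: 0.066·0.1755 = 0.00552·Cₑ + 0.17·0.00374.
Cₑ = (0.01158 − 0.0006358) / 0.00552 = 1.983 mg/L.

1.98 mg/L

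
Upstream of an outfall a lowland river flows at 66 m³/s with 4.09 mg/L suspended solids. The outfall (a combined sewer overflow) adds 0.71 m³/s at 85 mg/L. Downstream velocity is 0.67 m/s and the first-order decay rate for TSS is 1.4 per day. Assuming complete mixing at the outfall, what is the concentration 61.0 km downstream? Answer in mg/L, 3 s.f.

1.13 mg/L

After complete mixing, C₀ = (0.71·85 + 66·4.09) / 66.71 = 4.951 mg/L.
Travel time t = 6.1e+04 m / 0.67 m/s = 9.104e+04 s = 1.054 d.
C = 4.951·exp(−1.4·1.054) = 4.951·0.2287 = 1.132 mg/L.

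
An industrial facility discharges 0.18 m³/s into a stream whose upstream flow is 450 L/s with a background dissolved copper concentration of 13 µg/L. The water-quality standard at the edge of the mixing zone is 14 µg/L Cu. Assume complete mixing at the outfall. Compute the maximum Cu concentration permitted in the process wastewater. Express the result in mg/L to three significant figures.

0.0165 mg/L

450 L/s = 0.45 m³/s.
13 µg/L = 0.013 mg/L.
14 µg/L = 0.014 mg/L.
Mass balance: 0.014·0.63 = 0.18·Cₑ + 0.45·0.013.
Cₑ = (0.00882 − 0.00585) / 0.18 = 0.0165 mg/L.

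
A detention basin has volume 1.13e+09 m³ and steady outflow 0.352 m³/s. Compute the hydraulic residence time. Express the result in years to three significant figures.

102 yr

Q = 0.352 m³/s × 3.156e+07 s/yr = 1.111e+07 m³/yr.
Hydraulic residence time τ = V/Q = 1.13e+09/1.111e+07 = 101.7 yr.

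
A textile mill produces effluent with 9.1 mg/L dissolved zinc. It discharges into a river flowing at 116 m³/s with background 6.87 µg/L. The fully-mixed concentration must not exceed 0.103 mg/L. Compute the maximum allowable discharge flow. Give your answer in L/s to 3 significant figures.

6.87 µg/L = 0.00687 mg/L.
Mass balance at complete mixing: C_std·(Q_w + Q_r) = Q_w·C_e + Q_r·C_b.
Rearranging, Q_w = Q_r·(C_std − C_b)/(C_e − C_std) = 116·(0.103 − 0.00687) / (9.1 − 0.103) = 1.239 m³/s.
= 1239 L/s.

1240 L/s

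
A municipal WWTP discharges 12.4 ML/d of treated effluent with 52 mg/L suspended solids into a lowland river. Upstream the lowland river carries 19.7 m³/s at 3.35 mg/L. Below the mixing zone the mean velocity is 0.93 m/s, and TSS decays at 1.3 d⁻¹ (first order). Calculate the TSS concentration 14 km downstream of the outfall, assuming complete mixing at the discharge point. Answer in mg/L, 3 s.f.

12.4 ML/d = 0.1435 m³/s.
After complete mixing, C₀ = (0.1435·52 + 19.7·3.35) / 19.84 = 3.702 mg/L.
Travel time t = 1.4e+04 m / 0.93 m/s = 1.505e+04 s = 0.1742 d.
C = 3.702·exp(−1.3·0.1742) = 3.702·0.7973 = 2.952 mg/L.

2.95 mg/L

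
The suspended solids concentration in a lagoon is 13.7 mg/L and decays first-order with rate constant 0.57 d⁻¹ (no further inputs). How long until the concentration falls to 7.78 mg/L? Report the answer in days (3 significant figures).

0.993 d

t = ln(C₀/C)/k = ln(13.7/7.78)/0.57 = 0.5658/0.57 = 0.9927 d.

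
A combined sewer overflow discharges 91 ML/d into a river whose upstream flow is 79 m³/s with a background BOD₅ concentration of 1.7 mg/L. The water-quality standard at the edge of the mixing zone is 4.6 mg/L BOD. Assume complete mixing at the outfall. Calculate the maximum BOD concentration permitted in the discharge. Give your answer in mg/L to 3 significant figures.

91 ML/d = 1.053 m³/s.
Mass balance: 4.6·80.05 = 1.053·Cₑ + 79·1.7.
Cₑ = (368.2 − 134.3) / 1.053 = 222.1 mg/L.

222 mg/L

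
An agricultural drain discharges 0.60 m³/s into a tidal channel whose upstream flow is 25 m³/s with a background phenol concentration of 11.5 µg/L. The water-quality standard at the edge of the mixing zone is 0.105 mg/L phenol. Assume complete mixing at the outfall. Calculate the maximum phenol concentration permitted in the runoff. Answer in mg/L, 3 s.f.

11.5 µg/L = 0.0115 mg/L.
Mass balance: 0.105·25.6 = 0.6·Cₑ + 25·0.0115.
Cₑ = (2.688 − 0.2875) / 0.6 = 4.001 mg/L.

4.00 mg/L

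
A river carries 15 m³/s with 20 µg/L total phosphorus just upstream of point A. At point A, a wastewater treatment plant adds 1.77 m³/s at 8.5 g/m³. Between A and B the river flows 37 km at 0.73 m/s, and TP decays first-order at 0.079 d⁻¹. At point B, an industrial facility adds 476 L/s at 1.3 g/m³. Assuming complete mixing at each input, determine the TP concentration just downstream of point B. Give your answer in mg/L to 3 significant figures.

0.885 mg/L

20 µg/L = 0.02 mg/L.
After input A: C = (15·0.02 + 1.77·8.5) / 16.77 = 0.915 mg/L.
Over the 37 km reach to input B (t = 5.068e+04 s = 0.5866 d), decay gives C = 0.915·exp(−0.079·0.5866) = 0.8736 mg/L.
476 L/s = 0.476 m³/s.
After input B: C = (16.77·0.8736 + 0.476·1.3) / 17.25 = 0.8854 mg/L.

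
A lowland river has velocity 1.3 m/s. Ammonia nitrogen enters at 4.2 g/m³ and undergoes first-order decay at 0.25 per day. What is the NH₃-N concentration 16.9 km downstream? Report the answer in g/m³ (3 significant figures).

4.04 g/m³

Travel time t = 16.9 km / 1.3 m/s = 1.69e+04/1.3 = 1.3e+04 s = 0.1505 d.
First-order decay: C = 4.2·exp(−0.25·0.1505) = 4.2·0.9631 = 4.045 g/m³.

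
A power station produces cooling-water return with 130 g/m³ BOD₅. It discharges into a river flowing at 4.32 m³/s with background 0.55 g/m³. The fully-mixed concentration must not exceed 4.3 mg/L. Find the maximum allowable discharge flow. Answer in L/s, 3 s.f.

129 L/s

Mass balance at complete mixing: C_std·(Q_w + Q_r) = Q_w·C_e + Q_r·C_b.
Rearranging, Q_w = Q_r·(C_std − C_b)/(C_e − C_std) = 4.32·(4.3 − 0.55) / (130 − 4.3) = 0.1289 m³/s.
= 128.9 L/s.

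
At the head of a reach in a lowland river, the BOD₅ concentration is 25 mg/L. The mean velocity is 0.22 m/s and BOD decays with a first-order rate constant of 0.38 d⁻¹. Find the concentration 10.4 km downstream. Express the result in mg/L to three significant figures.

Travel time t = 10.4 km / 0.22 m/s = 1.04e+04/0.22 = 4.727e+04 s = 0.5471 d.
First-order decay: C = 25·exp(−0.38·0.5471) = 25·0.8123 = 20.31 mg/L.

20.3 mg/L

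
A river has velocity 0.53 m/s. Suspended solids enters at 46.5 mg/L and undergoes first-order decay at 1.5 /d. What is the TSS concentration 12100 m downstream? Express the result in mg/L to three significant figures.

Travel time t = 12100 m / 0.53 m/s = 1.21e+04/0.53 = 2.283e+04 s = 0.2642 d.
First-order decay: C = 46.5·exp(−1.5·0.2642) = 46.5·0.6728 = 31.28 mg/L.

31.3 mg/L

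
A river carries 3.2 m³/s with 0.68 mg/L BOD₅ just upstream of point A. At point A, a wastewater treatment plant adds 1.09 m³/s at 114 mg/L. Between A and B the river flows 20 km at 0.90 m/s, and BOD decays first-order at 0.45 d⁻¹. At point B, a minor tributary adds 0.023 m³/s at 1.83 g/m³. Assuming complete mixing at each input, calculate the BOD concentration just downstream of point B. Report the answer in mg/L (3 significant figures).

26.1 mg/L

After input A: C = (3.2·0.68 + 1.09·114) / 4.29 = 29.47 mg/L.
Over the 20 km reach to input B (t = 2.222e+04 s = 0.2572 d), decay gives C = 29.47·exp(−0.45·0.2572) = 26.25 mg/L.
After input B: C = (4.29·26.25 + 0.023·1.83) / 4.313 = 26.12 mg/L.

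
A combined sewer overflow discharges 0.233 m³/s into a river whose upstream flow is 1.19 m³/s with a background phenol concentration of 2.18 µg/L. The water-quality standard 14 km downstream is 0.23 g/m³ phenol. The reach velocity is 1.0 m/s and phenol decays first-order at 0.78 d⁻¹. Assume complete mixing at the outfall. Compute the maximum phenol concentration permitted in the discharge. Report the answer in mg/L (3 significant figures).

1.58 mg/L

2.18 µg/L = 0.00218 mg/L.
Travel time to the compliance point: t = 1.4e+04/1.0 = 1.4e+04 s = 0.162 d; decay factor exp(−0.78·0.162) = 0.8813.
So the concentration just after mixing may be at most 0.23/0.8813 = 0.261 mg/L.
Mass balance: 0.261·1.423 = 0.233·Cₑ + 1.19·0.00218.
Cₑ = (0.3714 − 0.002594) / 0.233 = 1.583 mg/L.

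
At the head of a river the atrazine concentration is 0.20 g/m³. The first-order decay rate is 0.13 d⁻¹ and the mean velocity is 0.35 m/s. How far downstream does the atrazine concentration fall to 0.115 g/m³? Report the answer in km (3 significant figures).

From C = C₀·e^(−kt), t = ln(C₀/C)/k = ln(0.20/0.115)/0.13 = 0.5534/0.13 = 4.257 d.
Distance = v·t = 0.35 m/s × 3.678e+05 s = 1.287e+05 m = 128.7 km.

129 km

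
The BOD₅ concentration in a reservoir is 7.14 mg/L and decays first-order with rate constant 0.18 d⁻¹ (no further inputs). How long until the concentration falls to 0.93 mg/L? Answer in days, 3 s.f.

t = ln(C₀/C)/k = ln(7.14/0.93)/0.18 = 2.038/0.18 = 11.32 d.

11.3 d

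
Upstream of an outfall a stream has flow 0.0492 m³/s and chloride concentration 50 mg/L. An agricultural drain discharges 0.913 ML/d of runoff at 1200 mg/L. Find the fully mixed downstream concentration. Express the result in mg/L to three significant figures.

0.913 ML/d = 0.01057 m³/s.
By mass balance at complete mixing, C = (0.01057·1200 + 0.0492·50) / (0.01057 + 0.0492) = 15.14/0.05977 = 253.3 mg/L.

253 mg/L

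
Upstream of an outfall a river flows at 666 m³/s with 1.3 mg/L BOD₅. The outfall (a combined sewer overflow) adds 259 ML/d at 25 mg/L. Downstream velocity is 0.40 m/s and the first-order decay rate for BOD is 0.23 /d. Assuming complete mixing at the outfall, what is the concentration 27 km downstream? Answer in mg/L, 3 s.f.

1.17 mg/L

259 ML/d = 2.998 m³/s.
After complete mixing, C₀ = (2.998·25 + 666·1.3) / 669 = 1.406 mg/L.
Travel time t = 2.7e+04 m / 0.40 m/s = 6.75e+04 s = 0.7812 d.
C = 1.406·exp(−0.23·0.7812) = 1.406·0.8355 = 1.175 mg/L.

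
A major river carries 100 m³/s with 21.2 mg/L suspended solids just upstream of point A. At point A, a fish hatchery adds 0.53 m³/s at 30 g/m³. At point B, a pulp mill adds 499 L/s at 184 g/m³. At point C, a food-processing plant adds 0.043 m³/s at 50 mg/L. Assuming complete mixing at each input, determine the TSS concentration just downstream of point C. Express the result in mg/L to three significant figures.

22.1 mg/L

After input A: C = (100·21.2 + 0.53·30) / 100.5 = 21.25 mg/L.
499 L/s = 0.499 m³/s.
After input B: C = (100.5·21.25 + 0.499·184) / 101 = 22.05 mg/L.
After input C: C = (101·22.05 + 0.043·50) / 101.1 = 22.06 mg/L.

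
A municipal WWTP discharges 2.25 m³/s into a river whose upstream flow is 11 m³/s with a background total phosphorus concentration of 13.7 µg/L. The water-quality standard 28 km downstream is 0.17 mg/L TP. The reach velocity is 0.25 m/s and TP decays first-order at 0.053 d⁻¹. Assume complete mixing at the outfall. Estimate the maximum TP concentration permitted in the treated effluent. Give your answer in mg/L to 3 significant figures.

1.01 mg/L

13.7 µg/L = 0.0137 mg/L.
Travel time to the compliance point: t = 2.8e+04/0.25 = 1.12e+05 s = 1.296 d; decay factor exp(−0.053·1.296) = 0.9336.
So the concentration just after mixing may be at most 0.17/0.9336 = 0.1821 mg/L.
Mass balance: 0.1821·13.25 = 2.25·Cₑ + 11·0.0137.
Cₑ = (2.413 − 0.1507) / 2.25 = 1.005 mg/L.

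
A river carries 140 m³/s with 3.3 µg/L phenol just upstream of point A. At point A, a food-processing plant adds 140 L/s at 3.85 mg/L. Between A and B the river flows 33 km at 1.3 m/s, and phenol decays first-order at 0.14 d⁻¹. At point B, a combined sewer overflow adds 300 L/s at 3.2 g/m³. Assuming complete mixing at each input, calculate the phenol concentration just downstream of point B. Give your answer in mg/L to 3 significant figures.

0.0137 mg/L

3.3 µg/L = 0.0033 mg/L.
140 L/s = 0.14 m³/s.
After input A: C = (140·0.0033 + 0.14·3.85) / 140.1 = 0.007143 mg/L.
Over the 33 km reach to input B (t = 2.538e+04 s = 0.2938 d), decay gives C = 0.007143·exp(−0.14·0.2938) = 0.006855 mg/L.
300 L/s = 0.3 m³/s.
After input B: C = (140.1·0.006855 + 0.3·3.2) / 140.4 = 0.01368 mg/L.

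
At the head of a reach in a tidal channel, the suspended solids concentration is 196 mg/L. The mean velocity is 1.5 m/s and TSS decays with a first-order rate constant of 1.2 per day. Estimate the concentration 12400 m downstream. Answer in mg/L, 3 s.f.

175 mg/L

Travel time t = 12400 m / 1.5 m/s = 1.24e+04/1.5 = 8267 s = 0.09568 d.
First-order decay: C = 196·exp(−1.2·0.09568) = 196·0.8915 = 174.7 mg/L.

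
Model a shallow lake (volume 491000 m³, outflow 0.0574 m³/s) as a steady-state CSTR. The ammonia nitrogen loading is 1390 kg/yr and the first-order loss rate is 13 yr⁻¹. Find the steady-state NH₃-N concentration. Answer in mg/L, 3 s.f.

Outflow Q = 0.0574 m³/s × 3.156e+07 s/yr = 1.811e+06 m³/yr.
Steady-state CSTR mass balance: W = Q·C + k·V·C, so C = W/(Q + kV).
Q + kV = 1.811e+06 + 13·491000 = 8.194e+06 m³/yr.
C = 1390/8.194e+06 = 0.0001696 kg/m³ = 0.1696 mg/L.

0.170 mg/L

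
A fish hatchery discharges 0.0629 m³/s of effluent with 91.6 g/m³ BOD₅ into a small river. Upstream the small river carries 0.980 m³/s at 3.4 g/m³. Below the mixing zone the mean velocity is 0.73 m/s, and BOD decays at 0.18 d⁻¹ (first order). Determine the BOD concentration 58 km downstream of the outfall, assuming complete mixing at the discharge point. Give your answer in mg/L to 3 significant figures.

After complete mixing, C₀ = (0.0629·91.6 + 0.98·3.4) / 1.043 = 8.72 mg/L.
Travel time t = 5.8e+04 m / 0.73 m/s = 7.945e+04 s = 0.9196 d.
C = 8.72·exp(−0.18·0.9196) = 8.72·0.8474 = 7.389 mg/L.

7.39 mg/L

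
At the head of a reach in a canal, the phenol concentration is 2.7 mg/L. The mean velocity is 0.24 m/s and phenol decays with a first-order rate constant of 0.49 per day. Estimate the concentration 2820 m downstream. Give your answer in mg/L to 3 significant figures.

2.53 mg/L

Travel time t = 2820 m / 0.24 m/s = 2820/0.24 = 1.175e+04 s = 0.136 d.
First-order decay: C = 2.7·exp(−0.49·0.136) = 2.7·0.9355 = 2.526 mg/L.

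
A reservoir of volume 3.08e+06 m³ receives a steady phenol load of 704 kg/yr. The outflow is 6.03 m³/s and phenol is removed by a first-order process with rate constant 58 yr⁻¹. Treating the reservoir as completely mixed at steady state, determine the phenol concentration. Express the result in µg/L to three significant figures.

Outflow Q = 6.03 m³/s × 3.156e+07 s/yr = 1.903e+08 m³/yr.
Steady-state CSTR mass balance: W = Q·C + k·V·C, so C = W/(Q + kV).
Q + kV = 1.903e+08 + 58·3.08e+06 = 3.689e+08 m³/yr.
C = 704/3.689e+08 = 1.908e-06 kg/m³ = 0.001908 mg/L = 1.908 µg/L.

1.91 µg/L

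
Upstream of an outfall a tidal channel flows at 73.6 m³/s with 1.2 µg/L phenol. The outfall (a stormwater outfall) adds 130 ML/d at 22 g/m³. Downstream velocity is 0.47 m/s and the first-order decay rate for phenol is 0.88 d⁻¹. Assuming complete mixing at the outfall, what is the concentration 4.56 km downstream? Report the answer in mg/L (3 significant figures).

130 ML/d = 1.505 m³/s.
1.2 µg/L = 0.0012 mg/L.
After complete mixing, C₀ = (1.505·22 + 73.6·0.0012) / 75.1 = 0.4419 mg/L.
Travel time t = 4560 m / 0.47 m/s = 9702 s = 0.1123 d.
C = 0.4419·exp(−0.88·0.1123) = 0.4419·0.9059 = 0.4003 mg/L.

0.400 mg/L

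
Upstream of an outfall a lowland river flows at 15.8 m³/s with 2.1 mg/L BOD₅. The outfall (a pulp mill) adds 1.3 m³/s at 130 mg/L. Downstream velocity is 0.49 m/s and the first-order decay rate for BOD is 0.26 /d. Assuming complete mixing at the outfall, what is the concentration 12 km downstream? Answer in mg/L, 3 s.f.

After complete mixing, C₀ = (1.3·130 + 15.8·2.1) / 17.1 = 11.82 mg/L.
Travel time t = 1.2e+04 m / 0.49 m/s = 2.449e+04 s = 0.2834 d.
C = 11.82·exp(−0.26·0.2834) = 11.82·0.929 = 10.98 mg/L.

11.0 mg/L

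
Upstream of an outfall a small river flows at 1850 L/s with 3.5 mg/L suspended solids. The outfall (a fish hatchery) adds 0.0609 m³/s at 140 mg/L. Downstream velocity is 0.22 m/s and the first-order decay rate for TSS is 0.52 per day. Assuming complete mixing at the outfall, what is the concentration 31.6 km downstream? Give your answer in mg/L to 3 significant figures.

1850 L/s = 1.85 m³/s.
After complete mixing, C₀ = (0.0609·140 + 1.85·3.5) / 1.911 = 7.85 mg/L.
Travel time t = 3.16e+04 m / 0.22 m/s = 1.436e+05 s = 1.662 d.
C = 7.85·exp(−0.52·1.662) = 7.85·0.4213 = 3.307 mg/L.

3.31 mg/L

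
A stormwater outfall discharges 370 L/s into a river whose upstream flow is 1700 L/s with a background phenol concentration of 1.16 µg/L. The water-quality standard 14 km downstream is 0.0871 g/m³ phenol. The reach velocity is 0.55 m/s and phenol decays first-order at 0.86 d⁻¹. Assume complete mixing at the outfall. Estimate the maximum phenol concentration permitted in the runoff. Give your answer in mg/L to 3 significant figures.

370 L/s = 0.37 m³/s.
1700 L/s = 1.7 m³/s.
1.16 µg/L = 0.00116 mg/L.
Travel time to the compliance point: t = 1.4e+04/0.55 = 2.545e+04 s = 0.2946 d; decay factor exp(−0.86·0.2946) = 0.7762.
So the concentration just after mixing may be at most 0.0871/0.7762 = 0.1122 mg/L.
Mass balance: 0.1122·2.07 = 0.37·Cₑ + 1.7·0.00116.
Cₑ = (0.2323 − 0.001972) / 0.37 = 0.6225 mg/L.

0.622 mg/L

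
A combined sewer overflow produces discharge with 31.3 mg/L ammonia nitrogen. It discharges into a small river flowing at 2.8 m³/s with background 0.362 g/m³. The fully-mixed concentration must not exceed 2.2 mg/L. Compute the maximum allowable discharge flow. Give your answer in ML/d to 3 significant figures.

Mass balance at complete mixing: C_std·(Q_w + Q_r) = Q_w·C_e + Q_r·C_b.
Rearranging, Q_w = Q_r·(C_std − C_b)/(C_e − C_std) = 2.8·(2.2 − 0.362) / (31.3 − 2.2) = 0.1769 m³/s.
= 15.28 ML/d.

15.3 ML/d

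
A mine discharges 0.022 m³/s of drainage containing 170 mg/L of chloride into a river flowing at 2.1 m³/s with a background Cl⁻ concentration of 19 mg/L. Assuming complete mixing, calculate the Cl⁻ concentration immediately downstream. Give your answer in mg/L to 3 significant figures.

Conservation of mass across the mixing zone: C = (0.022·170 + 2.1·19) / (0.022 + 2.1) = 43.64/2.122 = 20.57 mg/L.

20.6 mg/L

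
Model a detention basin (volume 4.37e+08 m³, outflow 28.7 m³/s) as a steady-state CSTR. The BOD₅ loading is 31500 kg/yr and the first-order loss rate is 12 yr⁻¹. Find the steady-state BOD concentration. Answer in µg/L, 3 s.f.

Outflow Q = 28.7 m³/s × 3.156e+07 s/yr = 9.057e+08 m³/yr.
Steady-state CSTR mass balance: W = Q·C + k·V·C, so C = W/(Q + kV).
Q + kV = 9.057e+08 + 12·4.37e+08 = 6.15e+09 m³/yr.
C = 31500/6.15e+09 = 5.122e-06 kg/m³ = 0.005122 mg/L = 5.122 µg/L.

5.12 µg/L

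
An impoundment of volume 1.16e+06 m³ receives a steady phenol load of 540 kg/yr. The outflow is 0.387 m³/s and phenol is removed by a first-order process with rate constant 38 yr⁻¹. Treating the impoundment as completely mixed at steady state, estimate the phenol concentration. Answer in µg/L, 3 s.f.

Outflow Q = 0.387 m³/s × 3.156e+07 s/yr = 1.221e+07 m³/yr.
Steady-state CSTR mass balance: W = Q·C + k·V·C, so C = W/(Q + kV).
Q + kV = 1.221e+07 + 38·1.16e+06 = 5.629e+07 m³/yr.
C = 540/5.629e+07 = 9.593e-06 kg/m³ = 0.009593 mg/L = 9.593 µg/L.

9.59 µg/L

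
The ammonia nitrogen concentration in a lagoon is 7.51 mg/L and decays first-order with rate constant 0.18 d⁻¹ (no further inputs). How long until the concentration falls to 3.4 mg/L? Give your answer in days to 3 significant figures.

t = ln(C₀/C)/k = ln(7.51/3.4)/0.18 = 0.7925/0.18 = 4.403 d.

4.40 d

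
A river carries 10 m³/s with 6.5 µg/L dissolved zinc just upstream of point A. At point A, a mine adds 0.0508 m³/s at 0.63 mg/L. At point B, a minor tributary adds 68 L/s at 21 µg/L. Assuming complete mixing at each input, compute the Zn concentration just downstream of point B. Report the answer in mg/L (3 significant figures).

6.5 µg/L = 0.0065 mg/L.
After input A: C = (10·0.0065 + 0.0508·0.63) / 10.05 = 0.009651 mg/L.
68 L/s = 0.068 m³/s.
21 µg/L = 0.021 mg/L.
After input B: C = (10.05·0.009651 + 0.068·0.021) / 10.12 = 0.009728 mg/L.

0.00973 mg/L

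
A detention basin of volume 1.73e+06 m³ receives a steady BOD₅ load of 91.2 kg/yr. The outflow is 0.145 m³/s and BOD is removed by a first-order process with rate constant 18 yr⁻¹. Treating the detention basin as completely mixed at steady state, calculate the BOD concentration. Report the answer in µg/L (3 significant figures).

Outflow Q = 0.145 m³/s × 3.156e+07 s/yr = 4.576e+06 m³/yr.
Steady-state CSTR mass balance: W = Q·C + k·V·C, so C = W/(Q + kV).
Q + kV = 4.576e+06 + 18·1.73e+06 = 3.572e+07 m³/yr.
C = 91.2/3.572e+07 = 2.553e-06 kg/m³ = 0.002553 mg/L = 2.553 µg/L.

2.55 µg/L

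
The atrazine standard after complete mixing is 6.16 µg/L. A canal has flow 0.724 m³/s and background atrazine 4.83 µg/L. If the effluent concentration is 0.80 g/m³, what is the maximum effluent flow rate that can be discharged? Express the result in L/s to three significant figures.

1.21 L/s

4.83 µg/L = 0.00483 mg/L.
6.16 µg/L = 0.00616 mg/L.
Mass balance at complete mixing: C_std·(Q_w + Q_r) = Q_w·C_e + Q_r·C_b.
Rearranging, Q_w = Q_r·(C_std − C_b)/(C_e − C_std) = 0.724·(0.00616 − 0.00483) / (0.8 − 0.00616) = 0.001213 m³/s.
= 1.213 L/s.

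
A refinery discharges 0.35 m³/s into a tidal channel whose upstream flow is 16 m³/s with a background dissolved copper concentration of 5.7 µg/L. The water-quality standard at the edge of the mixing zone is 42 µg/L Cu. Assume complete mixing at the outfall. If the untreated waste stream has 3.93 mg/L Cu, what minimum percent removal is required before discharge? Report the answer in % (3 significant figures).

5.7 µg/L = 0.0057 mg/L.
42 µg/L = 0.042 mg/L.
Mass balance: 0.042·16.35 = 0.35·Cₑ + 16·0.0057.
Cₑ = (0.6867 − 0.0912) / 0.35 = 1.701 mg/L.
Required removal = 1 − 1.701/3.93 = 56.71 %.

56.7 %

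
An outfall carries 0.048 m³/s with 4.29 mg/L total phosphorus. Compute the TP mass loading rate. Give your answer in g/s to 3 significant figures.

0.206 g/s

Mass flux = Q·C = 0.048 m³/s × 4.29 g/m³ = 0.2059 g/s.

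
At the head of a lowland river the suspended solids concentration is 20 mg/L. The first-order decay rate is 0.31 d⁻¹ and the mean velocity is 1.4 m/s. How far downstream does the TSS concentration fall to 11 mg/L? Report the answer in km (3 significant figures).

From C = C₀·e^(−kt), t = ln(C₀/C)/k = ln(20/11)/0.31 = 0.5978/0.31 = 1.929 d.
Distance = v·t = 1.4 m/s × 1.666e+05 s = 2.333e+05 m = 233.3 km.

233 km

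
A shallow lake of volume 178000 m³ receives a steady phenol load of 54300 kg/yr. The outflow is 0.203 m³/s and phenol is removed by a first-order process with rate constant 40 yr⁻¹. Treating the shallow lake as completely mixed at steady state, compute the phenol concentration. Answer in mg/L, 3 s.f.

4.01 mg/L

Outflow Q = 0.203 m³/s × 3.156e+07 s/yr = 6.406e+06 m³/yr.
Steady-state CSTR mass balance: W = Q·C + k·V·C, so C = W/(Q + kV).
Q + kV = 6.406e+06 + 40·178000 = 1.353e+07 m³/yr.
C = 54300/1.353e+07 = 0.004014 kg/m³ = 4.014 mg/L.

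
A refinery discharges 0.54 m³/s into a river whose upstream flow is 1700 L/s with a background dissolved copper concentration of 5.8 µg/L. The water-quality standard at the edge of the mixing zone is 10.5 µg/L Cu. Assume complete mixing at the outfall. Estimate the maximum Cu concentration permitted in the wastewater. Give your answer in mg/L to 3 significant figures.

1700 L/s = 1.7 m³/s.
5.8 µg/L = 0.0058 mg/L.
10.5 µg/L = 0.0105 mg/L.
Mass balance: 0.0105·2.24 = 0.54·Cₑ + 1.7·0.0058.
Cₑ = (0.02352 − 0.00986) / 0.54 = 0.0253 mg/L.

0.0253 mg/L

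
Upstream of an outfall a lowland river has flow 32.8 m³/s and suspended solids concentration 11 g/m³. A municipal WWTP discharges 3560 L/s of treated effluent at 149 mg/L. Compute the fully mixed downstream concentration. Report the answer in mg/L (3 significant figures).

3560 L/s = 3.56 m³/s.
Conservation of mass across the mixing zone: C = (3.56·149 + 32.8·11) / (3.56 + 32.8) = 891.2/36.36 = 24.51 mg/L.

24.5 mg/L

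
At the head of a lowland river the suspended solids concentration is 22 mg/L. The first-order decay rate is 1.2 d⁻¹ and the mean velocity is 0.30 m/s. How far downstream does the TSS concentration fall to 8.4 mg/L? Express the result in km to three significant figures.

From C = C₀·e^(−kt), t = ln(C₀/C)/k = ln(22/8.4)/1.2 = 0.9628/1.2 = 0.8023 d.
Distance = v·t = 0.30 m/s × 6.932e+04 s = 2.08e+04 m = 20.8 km.

20.8 km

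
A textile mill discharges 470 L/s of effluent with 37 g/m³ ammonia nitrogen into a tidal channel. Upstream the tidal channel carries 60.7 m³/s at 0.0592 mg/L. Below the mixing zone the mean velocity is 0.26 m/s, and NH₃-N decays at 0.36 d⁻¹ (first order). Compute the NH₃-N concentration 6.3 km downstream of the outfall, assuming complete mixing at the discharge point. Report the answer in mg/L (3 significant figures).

470 L/s = 0.47 m³/s.
After complete mixing, C₀ = (0.47·37 + 60.7·0.0592) / 61.17 = 0.343 mg/L.
Travel time t = 6300 m / 0.26 m/s = 2.423e+04 s = 0.2804 d.
C = 0.343·exp(−0.36·0.2804) = 0.343·0.904 = 0.3101 mg/L.

0.310 mg/L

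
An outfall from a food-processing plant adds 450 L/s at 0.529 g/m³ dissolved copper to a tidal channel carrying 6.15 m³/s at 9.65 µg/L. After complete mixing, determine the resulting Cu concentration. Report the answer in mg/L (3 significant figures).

0.0451 mg/L

450 L/s = 0.45 m³/s.
9.65 µg/L = 0.00965 mg/L.
Flow-weighted mixing gives C = (0.45·0.529 + 6.15·0.00965) / (0.45 + 6.15) = 0.2974/6.6 = 0.04506 mg/L.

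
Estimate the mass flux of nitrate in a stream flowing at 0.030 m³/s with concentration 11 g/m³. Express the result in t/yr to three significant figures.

10.4 t/yr

Mass flux = Q·C = 0.03 m³/s × 11 g/m³ = 0.33 g/s.
= 0.33 g/s × 31.56 = 10.41 t/yr.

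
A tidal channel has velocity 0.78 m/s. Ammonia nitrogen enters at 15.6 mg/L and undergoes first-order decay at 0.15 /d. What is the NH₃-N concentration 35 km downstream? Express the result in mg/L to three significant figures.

14.4 mg/L

Travel time t = 35 km / 0.78 m/s = 3.5e+04/0.78 = 4.487e+04 s = 0.5193 d.
First-order decay: C = 15.6·exp(−0.15·0.5193) = 15.6·0.9251 = 14.43 mg/L.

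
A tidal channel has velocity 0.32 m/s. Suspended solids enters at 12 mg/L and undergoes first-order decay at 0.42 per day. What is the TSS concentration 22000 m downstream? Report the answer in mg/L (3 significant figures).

8.59 mg/L

Travel time t = 22000 m / 0.32 m/s = 2.2e+04/0.32 = 6.875e+04 s = 0.7957 d.
First-order decay: C = 12·exp(−0.42·0.7957) = 12·0.7159 = 8.591 mg/L.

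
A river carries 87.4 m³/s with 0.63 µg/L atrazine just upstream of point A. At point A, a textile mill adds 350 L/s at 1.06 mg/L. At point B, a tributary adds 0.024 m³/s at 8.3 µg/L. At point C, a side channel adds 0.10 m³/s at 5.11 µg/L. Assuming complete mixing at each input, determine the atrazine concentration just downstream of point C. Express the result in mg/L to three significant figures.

0.00486 mg/L

0.63 µg/L = 0.00063 mg/L.
350 L/s = 0.35 m³/s.
After input A: C = (87.4·0.00063 + 0.35·1.06) / 87.75 = 0.004855 mg/L.
8.3 µg/L = 0.0083 mg/L.
After input B: C = (87.75·0.004855 + 0.024·0.0083) / 87.77 = 0.004856 mg/L.
5.11 µg/L = 0.00511 mg/L.
After input C: C = (87.77·0.004856 + 0.1·0.00511) / 87.87 = 0.004857 mg/L.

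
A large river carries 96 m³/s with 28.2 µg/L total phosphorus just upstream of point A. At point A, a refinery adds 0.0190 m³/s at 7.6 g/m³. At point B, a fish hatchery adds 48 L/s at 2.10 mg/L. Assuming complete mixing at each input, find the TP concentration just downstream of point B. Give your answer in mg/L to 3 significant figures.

0.0307 mg/L

28.2 µg/L = 0.0282 mg/L.
After input A: C = (96·0.0282 + 0.019·7.6) / 96.02 = 0.0297 mg/L.
48 L/s = 0.048 m³/s.
After input B: C = (96.02·0.0297 + 0.048·2.1) / 96.07 = 0.03073 mg/L.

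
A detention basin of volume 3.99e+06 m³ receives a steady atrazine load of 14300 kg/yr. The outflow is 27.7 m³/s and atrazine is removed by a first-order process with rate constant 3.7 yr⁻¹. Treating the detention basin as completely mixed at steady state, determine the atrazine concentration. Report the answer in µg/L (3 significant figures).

Outflow Q = 27.7 m³/s × 3.156e+07 s/yr = 8.741e+08 m³/yr.
Steady-state CSTR mass balance: W = Q·C + k·V·C, so C = W/(Q + kV).
Q + kV = 8.741e+08 + 3.7·3.99e+06 = 8.889e+08 m³/yr.
C = 14300/8.889e+08 = 1.609e-05 kg/m³ = 0.01609 mg/L = 16.09 µg/L.

16.1 µg/L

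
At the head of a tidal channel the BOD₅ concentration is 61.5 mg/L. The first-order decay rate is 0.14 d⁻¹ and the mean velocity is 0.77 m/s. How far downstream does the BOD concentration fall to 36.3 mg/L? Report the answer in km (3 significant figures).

251 km

From C = C₀·e^(−kt), t = ln(C₀/C)/k = ln(61.5/36.3)/0.14 = 0.5272/0.14 = 3.766 d.
Distance = v·t = 0.77 m/s × 3.254e+05 s = 2.505e+05 m = 250.5 km.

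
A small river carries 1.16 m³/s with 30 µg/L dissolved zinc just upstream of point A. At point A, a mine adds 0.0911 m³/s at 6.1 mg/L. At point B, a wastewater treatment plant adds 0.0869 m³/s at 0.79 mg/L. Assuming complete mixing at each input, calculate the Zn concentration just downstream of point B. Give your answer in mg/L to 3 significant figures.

0.493 mg/L

30 µg/L = 0.03 mg/L.
After input A: C = (1.16·0.03 + 0.0911·6.1) / 1.251 = 0.472 mg/L.
After input B: C = (1.251·0.472 + 0.0869·0.79) / 1.338 = 0.4926 mg/L.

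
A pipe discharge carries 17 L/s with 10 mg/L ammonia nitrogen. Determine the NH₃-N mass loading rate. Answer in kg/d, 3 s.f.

14.7 kg/d

17 L/s = 0.017 m³/s.
Mass flux = Q·C = 0.017 m³/s × 10 g/m³ = 0.17 g/s.
= 0.17 g/s × 86.4 = 14.69 kg/d.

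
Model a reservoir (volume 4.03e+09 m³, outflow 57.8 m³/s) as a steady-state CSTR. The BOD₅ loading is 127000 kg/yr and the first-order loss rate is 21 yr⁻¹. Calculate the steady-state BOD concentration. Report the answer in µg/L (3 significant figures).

Outflow Q = 57.8 m³/s × 3.156e+07 s/yr = 1.824e+09 m³/yr.
Steady-state CSTR mass balance: W = Q·C + k·V·C, so C = W/(Q + kV).
Q + kV = 1.824e+09 + 21·4.03e+09 = 8.645e+10 m³/yr.
C = 127000/8.645e+10 = 1.469e-06 kg/m³ = 0.001469 mg/L = 1.469 µg/L.

1.47 µg/L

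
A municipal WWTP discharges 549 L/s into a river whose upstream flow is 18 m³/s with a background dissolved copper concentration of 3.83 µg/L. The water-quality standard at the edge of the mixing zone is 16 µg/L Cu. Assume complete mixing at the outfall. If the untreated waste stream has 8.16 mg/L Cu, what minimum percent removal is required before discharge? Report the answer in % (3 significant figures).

94.9 %

549 L/s = 0.549 m³/s.
3.83 µg/L = 0.00383 mg/L.
16 µg/L = 0.016 mg/L.
Mass balance: 0.016·18.55 = 0.549·Cₑ + 18·0.00383.
Cₑ = (0.2968 − 0.06894) / 0.549 = 0.415 mg/L.
Required removal = 1 − 0.415/8.16 = 94.91 %.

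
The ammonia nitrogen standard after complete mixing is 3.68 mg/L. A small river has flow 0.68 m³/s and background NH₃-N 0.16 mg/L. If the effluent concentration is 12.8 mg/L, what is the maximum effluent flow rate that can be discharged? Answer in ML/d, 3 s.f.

22.7 ML/d

Mass balance at complete mixing: C_std·(Q_w + Q_r) = Q_w·C_e + Q_r·C_b.
Rearranging, Q_w = Q_r·(C_std − C_b)/(C_e − C_std) = 0.68·(3.68 − 0.16) / (12.8 − 3.68) = 0.2625 m³/s.
= 22.68 ML/d.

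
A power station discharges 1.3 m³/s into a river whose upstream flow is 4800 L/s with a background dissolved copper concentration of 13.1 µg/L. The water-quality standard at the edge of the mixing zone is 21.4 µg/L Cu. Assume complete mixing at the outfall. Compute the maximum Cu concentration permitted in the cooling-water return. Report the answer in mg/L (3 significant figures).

0.0520 mg/L

4800 L/s = 4.8 m³/s.
13.1 µg/L = 0.0131 mg/L.
21.4 µg/L = 0.0214 mg/L.
Mass balance: 0.0214·6.1 = 1.3·Cₑ + 4.8·0.0131.
Cₑ = (0.1305 − 0.06288) / 1.3 = 0.05205 mg/L.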